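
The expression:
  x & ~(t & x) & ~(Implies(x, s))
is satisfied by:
  {x: True, t: False, s: False}


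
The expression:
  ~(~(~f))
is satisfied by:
  {f: False}


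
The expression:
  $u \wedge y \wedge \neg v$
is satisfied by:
  {u: True, y: True, v: False}


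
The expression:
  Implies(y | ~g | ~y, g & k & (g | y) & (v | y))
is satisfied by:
  {y: True, v: True, g: True, k: True}
  {y: True, g: True, k: True, v: False}
  {v: True, g: True, k: True, y: False}


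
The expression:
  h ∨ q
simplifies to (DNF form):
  h ∨ q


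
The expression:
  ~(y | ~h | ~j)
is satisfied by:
  {h: True, j: True, y: False}


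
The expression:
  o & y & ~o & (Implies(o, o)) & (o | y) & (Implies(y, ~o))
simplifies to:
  False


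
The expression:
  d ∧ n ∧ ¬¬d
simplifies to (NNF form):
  d ∧ n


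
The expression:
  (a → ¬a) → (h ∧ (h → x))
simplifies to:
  a ∨ (h ∧ x)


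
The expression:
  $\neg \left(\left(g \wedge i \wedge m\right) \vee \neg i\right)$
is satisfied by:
  {i: True, g: False, m: False}
  {i: True, m: True, g: False}
  {i: True, g: True, m: False}


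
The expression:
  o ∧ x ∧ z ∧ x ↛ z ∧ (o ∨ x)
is never true.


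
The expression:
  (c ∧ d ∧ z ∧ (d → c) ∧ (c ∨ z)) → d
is always true.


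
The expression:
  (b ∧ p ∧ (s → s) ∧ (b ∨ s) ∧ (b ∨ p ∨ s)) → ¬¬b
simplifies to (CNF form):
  True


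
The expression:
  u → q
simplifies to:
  q ∨ ¬u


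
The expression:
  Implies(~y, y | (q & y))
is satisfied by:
  {y: True}


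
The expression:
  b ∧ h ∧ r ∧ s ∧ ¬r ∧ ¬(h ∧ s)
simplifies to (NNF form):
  False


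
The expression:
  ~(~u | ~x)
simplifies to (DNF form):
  u & x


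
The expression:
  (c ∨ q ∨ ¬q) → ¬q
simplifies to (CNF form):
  ¬q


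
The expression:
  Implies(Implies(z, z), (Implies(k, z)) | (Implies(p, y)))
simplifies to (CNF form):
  y | z | ~k | ~p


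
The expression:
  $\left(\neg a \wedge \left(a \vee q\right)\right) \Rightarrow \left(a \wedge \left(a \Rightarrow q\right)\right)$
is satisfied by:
  {a: True, q: False}
  {q: False, a: False}
  {q: True, a: True}


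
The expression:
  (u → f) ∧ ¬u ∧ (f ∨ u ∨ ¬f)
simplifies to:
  ¬u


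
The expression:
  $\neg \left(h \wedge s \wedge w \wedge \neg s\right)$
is always true.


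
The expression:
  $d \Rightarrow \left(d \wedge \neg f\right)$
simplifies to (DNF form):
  $\neg d \vee \neg f$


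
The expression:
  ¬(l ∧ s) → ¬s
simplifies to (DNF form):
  l ∨ ¬s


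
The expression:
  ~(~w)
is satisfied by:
  {w: True}


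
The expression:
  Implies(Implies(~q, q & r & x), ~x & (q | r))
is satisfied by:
  {q: False, x: False}
  {x: True, q: False}
  {q: True, x: False}


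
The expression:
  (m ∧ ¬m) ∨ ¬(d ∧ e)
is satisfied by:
  {e: False, d: False}
  {d: True, e: False}
  {e: True, d: False}


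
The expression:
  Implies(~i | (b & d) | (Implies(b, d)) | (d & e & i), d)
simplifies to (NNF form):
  d | (b & i)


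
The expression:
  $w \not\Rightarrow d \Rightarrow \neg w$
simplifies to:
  $d \vee \neg w$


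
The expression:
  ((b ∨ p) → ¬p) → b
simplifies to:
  b ∨ p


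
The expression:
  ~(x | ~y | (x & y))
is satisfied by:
  {y: True, x: False}


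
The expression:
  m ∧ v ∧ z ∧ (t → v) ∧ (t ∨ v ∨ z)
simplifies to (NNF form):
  m ∧ v ∧ z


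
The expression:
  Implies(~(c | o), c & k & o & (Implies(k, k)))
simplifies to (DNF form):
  c | o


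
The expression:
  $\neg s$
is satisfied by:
  {s: False}


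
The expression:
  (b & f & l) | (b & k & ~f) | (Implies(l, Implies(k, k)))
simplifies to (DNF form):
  True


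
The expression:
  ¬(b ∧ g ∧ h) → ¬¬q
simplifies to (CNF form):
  (b ∨ q) ∧ (g ∨ q) ∧ (h ∨ q)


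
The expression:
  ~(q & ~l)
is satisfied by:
  {l: True, q: False}
  {q: False, l: False}
  {q: True, l: True}


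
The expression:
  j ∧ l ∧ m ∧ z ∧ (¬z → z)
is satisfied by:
  {z: True, m: True, j: True, l: True}


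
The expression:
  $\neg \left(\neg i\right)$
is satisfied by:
  {i: True}


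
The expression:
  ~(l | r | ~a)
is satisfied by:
  {a: True, r: False, l: False}


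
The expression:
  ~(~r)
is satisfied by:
  {r: True}


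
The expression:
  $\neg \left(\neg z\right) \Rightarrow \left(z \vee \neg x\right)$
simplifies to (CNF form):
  $\text{True}$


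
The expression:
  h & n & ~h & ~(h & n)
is never true.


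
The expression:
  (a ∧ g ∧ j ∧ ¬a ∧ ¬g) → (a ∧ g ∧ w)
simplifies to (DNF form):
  True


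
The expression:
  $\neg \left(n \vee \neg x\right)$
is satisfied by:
  {x: True, n: False}


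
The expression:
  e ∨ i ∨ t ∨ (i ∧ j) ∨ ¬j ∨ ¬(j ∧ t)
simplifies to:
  True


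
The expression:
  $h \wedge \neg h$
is never true.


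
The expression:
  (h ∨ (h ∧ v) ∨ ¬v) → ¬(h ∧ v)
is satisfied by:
  {h: False, v: False}
  {v: True, h: False}
  {h: True, v: False}


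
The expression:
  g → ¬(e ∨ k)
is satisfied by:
  {e: False, g: False, k: False}
  {k: True, e: False, g: False}
  {e: True, k: False, g: False}
  {k: True, e: True, g: False}
  {g: True, k: False, e: False}


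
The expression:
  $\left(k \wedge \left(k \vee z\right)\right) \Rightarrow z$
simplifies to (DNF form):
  $z \vee \neg k$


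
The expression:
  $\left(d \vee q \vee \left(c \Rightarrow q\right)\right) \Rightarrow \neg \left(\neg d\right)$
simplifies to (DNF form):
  $d \vee \left(c \wedge \neg q\right)$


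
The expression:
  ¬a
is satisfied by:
  {a: False}


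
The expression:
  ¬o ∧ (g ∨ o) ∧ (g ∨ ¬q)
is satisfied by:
  {g: True, o: False}


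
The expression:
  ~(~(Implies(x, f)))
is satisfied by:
  {f: True, x: False}
  {x: False, f: False}
  {x: True, f: True}


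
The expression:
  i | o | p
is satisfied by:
  {i: True, o: True, p: True}
  {i: True, o: True, p: False}
  {i: True, p: True, o: False}
  {i: True, p: False, o: False}
  {o: True, p: True, i: False}
  {o: True, p: False, i: False}
  {p: True, o: False, i: False}


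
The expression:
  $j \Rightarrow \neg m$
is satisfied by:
  {m: False, j: False}
  {j: True, m: False}
  {m: True, j: False}


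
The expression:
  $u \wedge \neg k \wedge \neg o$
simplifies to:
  $u \wedge \neg k \wedge \neg o$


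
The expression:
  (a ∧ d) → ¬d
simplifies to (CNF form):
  ¬a ∨ ¬d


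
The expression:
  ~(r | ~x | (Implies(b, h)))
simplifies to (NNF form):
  b & x & ~h & ~r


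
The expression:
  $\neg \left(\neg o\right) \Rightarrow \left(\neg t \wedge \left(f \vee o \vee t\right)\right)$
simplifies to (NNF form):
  $\neg o \vee \neg t$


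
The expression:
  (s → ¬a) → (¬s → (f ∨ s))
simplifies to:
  f ∨ s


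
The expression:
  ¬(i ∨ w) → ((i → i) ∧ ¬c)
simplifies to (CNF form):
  i ∨ w ∨ ¬c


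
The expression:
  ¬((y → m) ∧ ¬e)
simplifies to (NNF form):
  e ∨ (y ∧ ¬m)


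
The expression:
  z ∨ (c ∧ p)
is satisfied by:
  {z: True, c: True, p: True}
  {z: True, c: True, p: False}
  {z: True, p: True, c: False}
  {z: True, p: False, c: False}
  {c: True, p: True, z: False}


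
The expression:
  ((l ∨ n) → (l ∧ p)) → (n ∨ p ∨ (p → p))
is always true.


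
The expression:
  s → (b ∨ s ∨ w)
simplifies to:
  True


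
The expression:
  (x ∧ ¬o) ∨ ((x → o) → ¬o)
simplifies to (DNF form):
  ¬o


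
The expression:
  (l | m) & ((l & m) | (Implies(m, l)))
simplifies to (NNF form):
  l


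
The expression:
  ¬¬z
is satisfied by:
  {z: True}


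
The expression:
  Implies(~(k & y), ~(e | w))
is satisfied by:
  {k: True, y: True, e: False, w: False}
  {k: True, e: False, y: False, w: False}
  {y: True, k: False, e: False, w: False}
  {k: False, e: False, y: False, w: False}
  {k: True, w: True, y: True, e: False}
  {k: True, e: True, y: True, w: False}
  {w: True, k: True, e: True, y: True}


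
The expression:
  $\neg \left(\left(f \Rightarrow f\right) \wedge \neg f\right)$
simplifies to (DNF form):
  $f$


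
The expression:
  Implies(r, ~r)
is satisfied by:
  {r: False}


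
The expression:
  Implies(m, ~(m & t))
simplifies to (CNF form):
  ~m | ~t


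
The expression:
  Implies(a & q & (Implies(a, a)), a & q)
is always true.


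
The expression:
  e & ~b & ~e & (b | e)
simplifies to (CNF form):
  False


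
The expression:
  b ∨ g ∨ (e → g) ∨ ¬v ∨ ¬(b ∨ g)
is always true.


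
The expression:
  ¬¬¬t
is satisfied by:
  {t: False}


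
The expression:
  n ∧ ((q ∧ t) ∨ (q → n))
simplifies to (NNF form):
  n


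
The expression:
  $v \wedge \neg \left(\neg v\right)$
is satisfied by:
  {v: True}


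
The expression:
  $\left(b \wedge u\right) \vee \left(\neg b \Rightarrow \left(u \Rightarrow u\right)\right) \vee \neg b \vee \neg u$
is always true.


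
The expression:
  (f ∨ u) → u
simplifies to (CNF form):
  u ∨ ¬f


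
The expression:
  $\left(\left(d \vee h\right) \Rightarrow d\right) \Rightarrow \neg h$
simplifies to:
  $\neg d \vee \neg h$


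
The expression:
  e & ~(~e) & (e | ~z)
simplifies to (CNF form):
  e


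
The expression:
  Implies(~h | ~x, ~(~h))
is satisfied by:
  {h: True}


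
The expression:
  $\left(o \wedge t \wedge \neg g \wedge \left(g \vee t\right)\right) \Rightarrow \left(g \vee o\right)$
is always true.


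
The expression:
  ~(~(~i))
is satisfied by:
  {i: False}


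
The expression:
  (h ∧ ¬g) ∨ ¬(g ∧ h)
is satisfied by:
  {h: False, g: False}
  {g: True, h: False}
  {h: True, g: False}


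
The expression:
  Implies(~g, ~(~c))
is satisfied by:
  {c: True, g: True}
  {c: True, g: False}
  {g: True, c: False}


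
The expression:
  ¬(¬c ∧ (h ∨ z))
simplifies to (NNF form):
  c ∨ (¬h ∧ ¬z)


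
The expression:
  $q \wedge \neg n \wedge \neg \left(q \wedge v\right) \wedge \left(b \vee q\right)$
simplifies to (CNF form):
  $q \wedge \neg n \wedge \neg v$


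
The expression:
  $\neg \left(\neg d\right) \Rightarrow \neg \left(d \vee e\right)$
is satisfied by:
  {d: False}


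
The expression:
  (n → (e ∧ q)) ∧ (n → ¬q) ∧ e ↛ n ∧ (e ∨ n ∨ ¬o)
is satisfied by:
  {e: True, n: False}


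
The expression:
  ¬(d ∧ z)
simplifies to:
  ¬d ∨ ¬z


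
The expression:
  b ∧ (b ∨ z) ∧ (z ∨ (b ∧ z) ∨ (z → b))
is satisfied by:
  {b: True}


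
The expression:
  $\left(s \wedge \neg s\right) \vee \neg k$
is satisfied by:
  {k: False}


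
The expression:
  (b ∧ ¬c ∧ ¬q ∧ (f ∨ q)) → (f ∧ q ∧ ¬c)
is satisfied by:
  {q: True, c: True, b: False, f: False}
  {q: True, c: False, b: False, f: False}
  {c: True, f: False, q: False, b: False}
  {f: False, c: False, q: False, b: False}
  {f: True, q: True, c: True, b: False}
  {f: True, q: True, c: False, b: False}
  {f: True, c: True, q: False, b: False}
  {f: True, c: False, q: False, b: False}
  {b: True, q: True, c: True, f: False}
  {b: True, q: True, c: False, f: False}
  {b: True, c: True, q: False, f: False}
  {b: True, c: False, q: False, f: False}
  {f: True, b: True, q: True, c: True}
  {f: True, b: True, q: True, c: False}
  {f: True, b: True, c: True, q: False}


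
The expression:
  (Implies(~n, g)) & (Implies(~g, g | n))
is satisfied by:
  {n: True, g: True}
  {n: True, g: False}
  {g: True, n: False}


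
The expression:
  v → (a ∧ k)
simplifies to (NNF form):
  (a ∧ k) ∨ ¬v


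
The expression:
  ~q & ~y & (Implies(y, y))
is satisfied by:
  {q: False, y: False}


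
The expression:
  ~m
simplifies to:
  ~m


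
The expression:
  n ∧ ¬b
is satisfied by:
  {n: True, b: False}


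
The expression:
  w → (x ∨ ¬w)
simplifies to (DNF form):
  x ∨ ¬w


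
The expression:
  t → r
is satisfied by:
  {r: True, t: False}
  {t: False, r: False}
  {t: True, r: True}


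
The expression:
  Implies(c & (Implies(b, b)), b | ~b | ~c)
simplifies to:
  True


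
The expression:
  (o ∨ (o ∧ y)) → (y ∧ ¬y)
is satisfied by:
  {o: False}


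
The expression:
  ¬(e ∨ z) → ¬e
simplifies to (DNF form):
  True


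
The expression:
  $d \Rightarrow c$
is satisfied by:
  {c: True, d: False}
  {d: False, c: False}
  {d: True, c: True}


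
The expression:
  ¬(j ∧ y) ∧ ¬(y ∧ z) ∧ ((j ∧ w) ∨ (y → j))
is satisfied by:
  {y: False}


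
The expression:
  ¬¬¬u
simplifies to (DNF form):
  ¬u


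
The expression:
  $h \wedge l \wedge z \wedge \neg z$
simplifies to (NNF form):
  $\text{False}$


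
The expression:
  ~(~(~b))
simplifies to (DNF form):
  ~b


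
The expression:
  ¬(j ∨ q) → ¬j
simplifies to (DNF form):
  True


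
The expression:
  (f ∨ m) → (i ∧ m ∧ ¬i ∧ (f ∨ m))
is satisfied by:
  {f: False, m: False}


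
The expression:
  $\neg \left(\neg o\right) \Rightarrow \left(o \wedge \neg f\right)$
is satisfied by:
  {o: False, f: False}
  {f: True, o: False}
  {o: True, f: False}


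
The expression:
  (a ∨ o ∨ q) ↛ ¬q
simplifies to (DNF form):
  q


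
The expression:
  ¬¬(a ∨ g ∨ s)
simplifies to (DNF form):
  a ∨ g ∨ s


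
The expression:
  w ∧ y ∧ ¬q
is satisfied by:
  {w: True, y: True, q: False}


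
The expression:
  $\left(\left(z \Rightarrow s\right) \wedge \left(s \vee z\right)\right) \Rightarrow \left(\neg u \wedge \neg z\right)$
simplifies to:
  $\left(\neg u \wedge \neg z\right) \vee \neg s$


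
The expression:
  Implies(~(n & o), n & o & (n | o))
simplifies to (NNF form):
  n & o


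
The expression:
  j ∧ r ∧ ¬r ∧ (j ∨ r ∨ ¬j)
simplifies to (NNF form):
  False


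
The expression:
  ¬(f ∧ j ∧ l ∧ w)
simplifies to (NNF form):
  ¬f ∨ ¬j ∨ ¬l ∨ ¬w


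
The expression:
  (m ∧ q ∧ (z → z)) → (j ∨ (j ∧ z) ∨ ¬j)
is always true.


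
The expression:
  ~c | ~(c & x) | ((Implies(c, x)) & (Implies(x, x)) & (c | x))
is always true.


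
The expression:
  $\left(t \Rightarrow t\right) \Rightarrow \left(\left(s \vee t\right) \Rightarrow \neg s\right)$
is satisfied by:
  {s: False}


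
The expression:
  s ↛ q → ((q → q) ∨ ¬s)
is always true.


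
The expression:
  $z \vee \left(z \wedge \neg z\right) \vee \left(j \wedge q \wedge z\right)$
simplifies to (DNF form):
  $z$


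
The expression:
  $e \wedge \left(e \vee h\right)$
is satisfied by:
  {e: True}


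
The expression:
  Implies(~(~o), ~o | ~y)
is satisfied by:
  {o: False, y: False}
  {y: True, o: False}
  {o: True, y: False}


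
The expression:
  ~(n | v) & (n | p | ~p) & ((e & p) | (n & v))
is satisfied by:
  {p: True, e: True, n: False, v: False}


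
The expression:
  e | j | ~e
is always true.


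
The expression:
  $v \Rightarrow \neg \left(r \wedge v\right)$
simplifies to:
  $\neg r \vee \neg v$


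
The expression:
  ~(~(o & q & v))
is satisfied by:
  {o: True, q: True, v: True}


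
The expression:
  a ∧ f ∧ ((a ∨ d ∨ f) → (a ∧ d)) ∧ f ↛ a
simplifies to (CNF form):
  False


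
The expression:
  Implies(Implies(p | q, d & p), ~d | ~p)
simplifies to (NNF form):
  ~d | ~p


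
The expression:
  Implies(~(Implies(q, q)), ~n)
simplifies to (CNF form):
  True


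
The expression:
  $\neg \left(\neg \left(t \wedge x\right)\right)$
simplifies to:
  $t \wedge x$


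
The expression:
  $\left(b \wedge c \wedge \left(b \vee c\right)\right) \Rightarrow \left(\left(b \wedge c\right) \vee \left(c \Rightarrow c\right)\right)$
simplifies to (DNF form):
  $\text{True}$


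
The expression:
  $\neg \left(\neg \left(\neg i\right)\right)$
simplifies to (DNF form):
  $\neg i$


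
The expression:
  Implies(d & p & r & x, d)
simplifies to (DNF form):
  True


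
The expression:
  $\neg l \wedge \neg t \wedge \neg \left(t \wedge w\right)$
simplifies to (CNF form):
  $\neg l \wedge \neg t$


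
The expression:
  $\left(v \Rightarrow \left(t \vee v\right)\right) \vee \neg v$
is always true.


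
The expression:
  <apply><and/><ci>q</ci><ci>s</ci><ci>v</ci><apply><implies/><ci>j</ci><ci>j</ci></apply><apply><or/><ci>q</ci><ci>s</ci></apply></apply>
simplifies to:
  <apply><and/><ci>q</ci><ci>s</ci><ci>v</ci></apply>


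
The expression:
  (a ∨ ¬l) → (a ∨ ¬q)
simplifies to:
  a ∨ l ∨ ¬q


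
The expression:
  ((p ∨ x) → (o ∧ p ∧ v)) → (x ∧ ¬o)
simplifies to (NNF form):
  (p ∧ ¬o) ∨ (p ∧ ¬v) ∨ (x ∧ ¬p)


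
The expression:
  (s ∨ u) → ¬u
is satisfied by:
  {u: False}


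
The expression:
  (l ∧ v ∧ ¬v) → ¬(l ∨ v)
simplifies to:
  True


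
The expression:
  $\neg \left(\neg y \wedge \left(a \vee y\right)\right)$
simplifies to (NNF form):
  $y \vee \neg a$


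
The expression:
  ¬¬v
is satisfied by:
  {v: True}


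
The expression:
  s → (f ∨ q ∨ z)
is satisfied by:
  {q: True, z: True, f: True, s: False}
  {q: True, z: True, s: False, f: False}
  {q: True, f: True, s: False, z: False}
  {q: True, s: False, f: False, z: False}
  {z: True, f: True, s: False, q: False}
  {z: True, s: False, f: False, q: False}
  {f: True, z: False, s: False, q: False}
  {z: False, s: False, f: False, q: False}
  {z: True, q: True, s: True, f: True}
  {z: True, q: True, s: True, f: False}
  {q: True, s: True, f: True, z: False}
  {q: True, s: True, z: False, f: False}
  {f: True, s: True, z: True, q: False}
  {s: True, z: True, q: False, f: False}
  {s: True, f: True, q: False, z: False}


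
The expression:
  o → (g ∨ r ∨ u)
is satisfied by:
  {r: True, g: True, u: True, o: False}
  {r: True, g: True, o: False, u: False}
  {r: True, u: True, o: False, g: False}
  {r: True, o: False, u: False, g: False}
  {g: True, u: True, o: False, r: False}
  {g: True, o: False, u: False, r: False}
  {u: True, g: False, o: False, r: False}
  {g: False, o: False, u: False, r: False}
  {g: True, r: True, o: True, u: True}
  {g: True, r: True, o: True, u: False}
  {r: True, o: True, u: True, g: False}
  {r: True, o: True, g: False, u: False}
  {u: True, o: True, g: True, r: False}
  {o: True, g: True, r: False, u: False}
  {o: True, u: True, r: False, g: False}


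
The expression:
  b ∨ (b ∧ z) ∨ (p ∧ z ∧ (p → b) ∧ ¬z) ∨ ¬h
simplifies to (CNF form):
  b ∨ ¬h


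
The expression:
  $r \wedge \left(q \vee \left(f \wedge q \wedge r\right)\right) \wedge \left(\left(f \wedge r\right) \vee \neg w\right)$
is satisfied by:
  {r: True, f: True, q: True, w: False}
  {r: True, q: True, w: False, f: False}
  {r: True, f: True, w: True, q: True}


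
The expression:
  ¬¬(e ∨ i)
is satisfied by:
  {i: True, e: True}
  {i: True, e: False}
  {e: True, i: False}


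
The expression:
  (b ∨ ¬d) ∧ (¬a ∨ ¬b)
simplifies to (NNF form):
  (b ∧ ¬a) ∨ (¬b ∧ ¬d)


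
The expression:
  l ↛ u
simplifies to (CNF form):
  l ∧ ¬u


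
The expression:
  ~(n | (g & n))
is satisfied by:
  {n: False}


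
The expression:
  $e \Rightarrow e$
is always true.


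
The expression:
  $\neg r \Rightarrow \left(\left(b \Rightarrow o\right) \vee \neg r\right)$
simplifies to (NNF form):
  $\text{True}$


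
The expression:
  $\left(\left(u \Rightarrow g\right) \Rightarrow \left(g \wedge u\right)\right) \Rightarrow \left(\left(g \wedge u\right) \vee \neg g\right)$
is always true.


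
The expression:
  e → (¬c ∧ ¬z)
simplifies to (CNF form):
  (¬c ∨ ¬e) ∧ (¬e ∨ ¬z)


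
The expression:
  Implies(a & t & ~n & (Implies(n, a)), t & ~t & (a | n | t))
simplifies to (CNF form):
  n | ~a | ~t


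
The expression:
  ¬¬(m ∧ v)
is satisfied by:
  {m: True, v: True}


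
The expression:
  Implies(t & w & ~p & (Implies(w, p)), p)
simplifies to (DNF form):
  True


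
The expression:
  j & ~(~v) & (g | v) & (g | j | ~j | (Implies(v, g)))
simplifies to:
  j & v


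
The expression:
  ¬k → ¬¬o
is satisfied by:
  {k: True, o: True}
  {k: True, o: False}
  {o: True, k: False}


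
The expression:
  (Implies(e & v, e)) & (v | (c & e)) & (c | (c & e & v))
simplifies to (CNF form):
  c & (e | v)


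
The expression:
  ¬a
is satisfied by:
  {a: False}


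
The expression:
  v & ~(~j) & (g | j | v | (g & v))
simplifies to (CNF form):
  j & v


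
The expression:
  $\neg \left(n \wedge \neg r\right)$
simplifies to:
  $r \vee \neg n$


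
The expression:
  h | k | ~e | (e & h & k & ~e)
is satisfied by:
  {h: True, k: True, e: False}
  {h: True, e: False, k: False}
  {k: True, e: False, h: False}
  {k: False, e: False, h: False}
  {h: True, k: True, e: True}
  {h: True, e: True, k: False}
  {k: True, e: True, h: False}


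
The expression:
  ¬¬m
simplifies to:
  m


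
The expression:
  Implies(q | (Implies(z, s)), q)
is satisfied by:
  {q: True, z: True, s: False}
  {q: True, s: False, z: False}
  {q: True, z: True, s: True}
  {q: True, s: True, z: False}
  {z: True, s: False, q: False}


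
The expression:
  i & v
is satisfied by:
  {i: True, v: True}


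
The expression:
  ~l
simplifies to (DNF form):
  ~l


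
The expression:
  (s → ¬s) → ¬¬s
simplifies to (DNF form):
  s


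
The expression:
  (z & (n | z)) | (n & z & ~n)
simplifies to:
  z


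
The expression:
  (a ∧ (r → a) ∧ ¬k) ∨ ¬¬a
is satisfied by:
  {a: True}


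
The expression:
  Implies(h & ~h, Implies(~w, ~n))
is always true.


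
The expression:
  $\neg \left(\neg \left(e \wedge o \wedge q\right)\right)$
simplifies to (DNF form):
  $e \wedge o \wedge q$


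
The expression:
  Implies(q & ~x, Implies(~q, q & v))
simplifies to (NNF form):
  True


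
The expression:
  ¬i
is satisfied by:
  {i: False}


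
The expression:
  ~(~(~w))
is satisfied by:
  {w: False}


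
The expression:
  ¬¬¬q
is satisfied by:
  {q: False}


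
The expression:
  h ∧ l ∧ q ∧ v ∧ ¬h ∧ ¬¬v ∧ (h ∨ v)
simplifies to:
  False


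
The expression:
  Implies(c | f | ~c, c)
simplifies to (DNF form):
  c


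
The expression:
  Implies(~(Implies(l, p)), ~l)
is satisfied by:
  {p: True, l: False}
  {l: False, p: False}
  {l: True, p: True}


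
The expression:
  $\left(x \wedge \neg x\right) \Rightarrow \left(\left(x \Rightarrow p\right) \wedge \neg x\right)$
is always true.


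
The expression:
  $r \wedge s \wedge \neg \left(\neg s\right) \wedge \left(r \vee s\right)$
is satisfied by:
  {r: True, s: True}


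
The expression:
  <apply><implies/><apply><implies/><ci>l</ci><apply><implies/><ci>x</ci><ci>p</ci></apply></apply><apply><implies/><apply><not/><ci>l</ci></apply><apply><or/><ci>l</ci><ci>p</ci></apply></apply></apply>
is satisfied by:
  {l: True, p: True}
  {l: True, p: False}
  {p: True, l: False}


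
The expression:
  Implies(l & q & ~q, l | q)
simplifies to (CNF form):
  True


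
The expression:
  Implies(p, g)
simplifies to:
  g | ~p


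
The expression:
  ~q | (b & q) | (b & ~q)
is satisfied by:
  {b: True, q: False}
  {q: False, b: False}
  {q: True, b: True}


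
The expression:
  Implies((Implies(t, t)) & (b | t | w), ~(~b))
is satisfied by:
  {b: True, t: False, w: False}
  {b: True, w: True, t: False}
  {b: True, t: True, w: False}
  {b: True, w: True, t: True}
  {w: False, t: False, b: False}


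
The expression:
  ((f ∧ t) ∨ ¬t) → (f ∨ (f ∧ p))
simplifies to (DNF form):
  f ∨ t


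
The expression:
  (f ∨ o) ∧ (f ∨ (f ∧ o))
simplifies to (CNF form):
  f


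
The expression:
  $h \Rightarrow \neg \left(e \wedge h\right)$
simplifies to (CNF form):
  $\neg e \vee \neg h$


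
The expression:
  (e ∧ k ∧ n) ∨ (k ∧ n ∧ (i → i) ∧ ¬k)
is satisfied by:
  {e: True, n: True, k: True}


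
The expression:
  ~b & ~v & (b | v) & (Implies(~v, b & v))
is never true.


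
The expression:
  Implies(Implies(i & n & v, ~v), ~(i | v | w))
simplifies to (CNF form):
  (i | ~v) & (i | ~w) & (n | ~v) & (v | ~i)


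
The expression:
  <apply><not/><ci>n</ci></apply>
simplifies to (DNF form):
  <apply><not/><ci>n</ci></apply>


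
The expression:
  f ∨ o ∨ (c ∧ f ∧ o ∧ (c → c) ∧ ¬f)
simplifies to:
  f ∨ o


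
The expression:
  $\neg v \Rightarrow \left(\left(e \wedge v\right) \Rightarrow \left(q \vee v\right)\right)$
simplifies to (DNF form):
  $\text{True}$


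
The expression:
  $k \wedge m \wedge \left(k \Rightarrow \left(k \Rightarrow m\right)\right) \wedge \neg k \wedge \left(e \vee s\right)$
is never true.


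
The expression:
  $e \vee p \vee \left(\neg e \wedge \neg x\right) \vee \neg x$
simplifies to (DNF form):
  $e \vee p \vee \neg x$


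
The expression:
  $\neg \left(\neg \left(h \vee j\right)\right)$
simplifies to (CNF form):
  $h \vee j$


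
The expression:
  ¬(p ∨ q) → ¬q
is always true.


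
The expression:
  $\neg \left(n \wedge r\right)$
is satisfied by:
  {n: False, r: False}
  {r: True, n: False}
  {n: True, r: False}


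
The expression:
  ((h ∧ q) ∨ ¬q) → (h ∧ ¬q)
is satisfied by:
  {q: True, h: False}
  {h: True, q: False}


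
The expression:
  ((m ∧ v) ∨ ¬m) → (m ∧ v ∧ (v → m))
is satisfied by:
  {m: True}


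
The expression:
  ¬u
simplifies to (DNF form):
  ¬u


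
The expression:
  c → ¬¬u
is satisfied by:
  {u: True, c: False}
  {c: False, u: False}
  {c: True, u: True}


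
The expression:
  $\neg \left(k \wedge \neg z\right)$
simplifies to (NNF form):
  $z \vee \neg k$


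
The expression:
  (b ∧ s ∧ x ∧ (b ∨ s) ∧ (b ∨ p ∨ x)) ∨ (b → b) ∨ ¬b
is always true.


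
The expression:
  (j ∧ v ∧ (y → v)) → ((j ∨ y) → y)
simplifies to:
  y ∨ ¬j ∨ ¬v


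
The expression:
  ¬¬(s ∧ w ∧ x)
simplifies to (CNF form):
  s ∧ w ∧ x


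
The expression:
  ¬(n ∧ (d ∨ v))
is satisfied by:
  {v: False, n: False, d: False}
  {d: True, v: False, n: False}
  {v: True, d: False, n: False}
  {d: True, v: True, n: False}
  {n: True, d: False, v: False}


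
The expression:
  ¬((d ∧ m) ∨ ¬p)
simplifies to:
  p ∧ (¬d ∨ ¬m)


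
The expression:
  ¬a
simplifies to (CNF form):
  ¬a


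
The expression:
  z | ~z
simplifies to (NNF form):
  True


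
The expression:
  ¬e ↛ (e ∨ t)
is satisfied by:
  {e: False, t: False}


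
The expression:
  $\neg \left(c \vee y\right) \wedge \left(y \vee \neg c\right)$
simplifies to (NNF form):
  $\neg c \wedge \neg y$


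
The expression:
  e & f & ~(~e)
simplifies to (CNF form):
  e & f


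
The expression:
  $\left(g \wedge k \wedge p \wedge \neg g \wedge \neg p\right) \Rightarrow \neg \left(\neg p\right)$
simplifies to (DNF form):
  $\text{True}$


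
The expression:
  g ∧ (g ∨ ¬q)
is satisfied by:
  {g: True}


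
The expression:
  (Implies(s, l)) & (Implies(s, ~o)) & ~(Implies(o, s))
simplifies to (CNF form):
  o & ~s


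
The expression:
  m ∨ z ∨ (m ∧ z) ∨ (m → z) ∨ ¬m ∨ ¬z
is always true.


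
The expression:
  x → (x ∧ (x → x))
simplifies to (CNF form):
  True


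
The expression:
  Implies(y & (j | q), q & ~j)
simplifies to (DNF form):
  ~j | ~y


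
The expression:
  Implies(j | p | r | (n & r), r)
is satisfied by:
  {r: True, j: False, p: False}
  {r: True, p: True, j: False}
  {r: True, j: True, p: False}
  {r: True, p: True, j: True}
  {p: False, j: False, r: False}


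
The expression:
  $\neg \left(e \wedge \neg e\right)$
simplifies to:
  $\text{True}$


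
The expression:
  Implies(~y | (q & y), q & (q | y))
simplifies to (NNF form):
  q | y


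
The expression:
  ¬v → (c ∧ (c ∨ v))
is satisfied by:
  {c: True, v: True}
  {c: True, v: False}
  {v: True, c: False}


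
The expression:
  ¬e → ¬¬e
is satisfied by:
  {e: True}


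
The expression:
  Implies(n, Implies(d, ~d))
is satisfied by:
  {d: False, n: False}
  {n: True, d: False}
  {d: True, n: False}


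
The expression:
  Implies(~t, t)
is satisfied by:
  {t: True}


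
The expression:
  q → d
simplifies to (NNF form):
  d ∨ ¬q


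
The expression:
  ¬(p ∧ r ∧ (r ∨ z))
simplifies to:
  ¬p ∨ ¬r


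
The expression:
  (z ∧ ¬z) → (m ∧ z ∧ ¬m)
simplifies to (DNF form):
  True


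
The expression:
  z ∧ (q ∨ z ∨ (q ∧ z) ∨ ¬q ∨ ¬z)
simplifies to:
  z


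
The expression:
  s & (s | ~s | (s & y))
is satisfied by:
  {s: True}


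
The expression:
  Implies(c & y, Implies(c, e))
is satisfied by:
  {e: True, c: False, y: False}
  {c: False, y: False, e: False}
  {y: True, e: True, c: False}
  {y: True, c: False, e: False}
  {e: True, c: True, y: False}
  {c: True, e: False, y: False}
  {y: True, c: True, e: True}


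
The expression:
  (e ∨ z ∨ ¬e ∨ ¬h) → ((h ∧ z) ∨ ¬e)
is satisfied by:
  {h: True, z: True, e: False}
  {h: True, z: False, e: False}
  {z: True, h: False, e: False}
  {h: False, z: False, e: False}
  {e: True, h: True, z: True}


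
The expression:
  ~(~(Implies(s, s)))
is always true.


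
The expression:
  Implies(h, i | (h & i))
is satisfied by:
  {i: True, h: False}
  {h: False, i: False}
  {h: True, i: True}


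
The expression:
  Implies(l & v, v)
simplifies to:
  True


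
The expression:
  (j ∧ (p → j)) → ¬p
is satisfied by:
  {p: False, j: False}
  {j: True, p: False}
  {p: True, j: False}


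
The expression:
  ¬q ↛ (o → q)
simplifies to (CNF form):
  o ∧ ¬q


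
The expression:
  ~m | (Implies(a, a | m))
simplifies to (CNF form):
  True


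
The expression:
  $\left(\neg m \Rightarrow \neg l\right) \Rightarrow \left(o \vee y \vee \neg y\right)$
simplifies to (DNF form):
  $\text{True}$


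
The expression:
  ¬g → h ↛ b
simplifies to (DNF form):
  g ∨ (h ∧ ¬b)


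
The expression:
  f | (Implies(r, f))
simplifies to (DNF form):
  f | ~r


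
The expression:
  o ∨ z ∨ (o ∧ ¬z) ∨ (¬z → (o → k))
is always true.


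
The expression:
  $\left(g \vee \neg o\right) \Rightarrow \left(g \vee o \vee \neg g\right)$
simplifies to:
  $\text{True}$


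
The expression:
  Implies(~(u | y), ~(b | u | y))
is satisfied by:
  {y: True, u: True, b: False}
  {y: True, u: False, b: False}
  {u: True, y: False, b: False}
  {y: False, u: False, b: False}
  {y: True, b: True, u: True}
  {y: True, b: True, u: False}
  {b: True, u: True, y: False}


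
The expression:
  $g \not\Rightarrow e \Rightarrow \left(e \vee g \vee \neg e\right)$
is always true.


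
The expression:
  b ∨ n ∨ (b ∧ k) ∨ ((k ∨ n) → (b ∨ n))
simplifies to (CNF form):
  b ∨ n ∨ ¬k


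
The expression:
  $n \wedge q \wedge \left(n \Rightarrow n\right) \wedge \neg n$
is never true.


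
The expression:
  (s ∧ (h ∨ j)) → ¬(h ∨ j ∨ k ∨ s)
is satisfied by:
  {j: False, s: False, h: False}
  {h: True, j: False, s: False}
  {j: True, h: False, s: False}
  {h: True, j: True, s: False}
  {s: True, h: False, j: False}


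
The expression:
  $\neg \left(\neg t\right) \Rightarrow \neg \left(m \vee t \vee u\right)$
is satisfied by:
  {t: False}


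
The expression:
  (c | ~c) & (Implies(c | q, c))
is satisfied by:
  {c: True, q: False}
  {q: False, c: False}
  {q: True, c: True}


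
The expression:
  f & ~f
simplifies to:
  False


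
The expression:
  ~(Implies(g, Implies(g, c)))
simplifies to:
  g & ~c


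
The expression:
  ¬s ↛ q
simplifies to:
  q ∨ ¬s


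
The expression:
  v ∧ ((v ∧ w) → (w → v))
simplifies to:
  v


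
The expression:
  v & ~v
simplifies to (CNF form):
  False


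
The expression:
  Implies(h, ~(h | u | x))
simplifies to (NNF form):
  ~h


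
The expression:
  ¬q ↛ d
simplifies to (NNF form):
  ¬d ∧ ¬q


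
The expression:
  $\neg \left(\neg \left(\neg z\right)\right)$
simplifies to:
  $\neg z$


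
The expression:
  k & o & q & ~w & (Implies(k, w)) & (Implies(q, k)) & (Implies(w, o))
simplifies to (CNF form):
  False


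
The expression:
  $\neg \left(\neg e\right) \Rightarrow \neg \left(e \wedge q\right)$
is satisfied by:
  {e: False, q: False}
  {q: True, e: False}
  {e: True, q: False}


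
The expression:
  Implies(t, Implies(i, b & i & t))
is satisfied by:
  {b: True, t: False, i: False}
  {t: False, i: False, b: False}
  {i: True, b: True, t: False}
  {i: True, t: False, b: False}
  {b: True, t: True, i: False}
  {t: True, b: False, i: False}
  {i: True, t: True, b: True}


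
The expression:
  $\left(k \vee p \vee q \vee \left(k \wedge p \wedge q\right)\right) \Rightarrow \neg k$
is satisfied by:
  {k: False}


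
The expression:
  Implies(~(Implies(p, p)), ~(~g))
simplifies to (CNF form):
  True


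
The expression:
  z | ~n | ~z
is always true.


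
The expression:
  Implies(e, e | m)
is always true.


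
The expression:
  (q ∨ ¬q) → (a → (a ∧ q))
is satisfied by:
  {q: True, a: False}
  {a: False, q: False}
  {a: True, q: True}


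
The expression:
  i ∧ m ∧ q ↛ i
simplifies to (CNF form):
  False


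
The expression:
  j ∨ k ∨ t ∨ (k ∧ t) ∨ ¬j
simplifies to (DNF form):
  True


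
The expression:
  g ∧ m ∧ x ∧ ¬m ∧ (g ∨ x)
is never true.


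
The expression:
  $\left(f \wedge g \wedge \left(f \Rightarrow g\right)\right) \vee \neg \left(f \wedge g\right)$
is always true.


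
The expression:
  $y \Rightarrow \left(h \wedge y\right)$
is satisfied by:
  {h: True, y: False}
  {y: False, h: False}
  {y: True, h: True}


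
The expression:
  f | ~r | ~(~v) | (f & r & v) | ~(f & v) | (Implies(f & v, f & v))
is always true.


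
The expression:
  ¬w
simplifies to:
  ¬w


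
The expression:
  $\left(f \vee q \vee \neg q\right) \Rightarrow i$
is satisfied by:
  {i: True}


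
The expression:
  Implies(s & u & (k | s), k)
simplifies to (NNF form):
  k | ~s | ~u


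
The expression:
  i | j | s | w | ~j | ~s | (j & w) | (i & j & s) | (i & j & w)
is always true.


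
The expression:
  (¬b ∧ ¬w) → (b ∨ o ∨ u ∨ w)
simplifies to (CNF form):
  b ∨ o ∨ u ∨ w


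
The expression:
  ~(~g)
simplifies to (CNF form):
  g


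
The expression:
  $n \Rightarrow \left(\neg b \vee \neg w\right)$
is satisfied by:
  {w: False, n: False, b: False}
  {b: True, w: False, n: False}
  {n: True, w: False, b: False}
  {b: True, n: True, w: False}
  {w: True, b: False, n: False}
  {b: True, w: True, n: False}
  {n: True, w: True, b: False}


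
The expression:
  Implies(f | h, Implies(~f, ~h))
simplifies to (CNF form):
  f | ~h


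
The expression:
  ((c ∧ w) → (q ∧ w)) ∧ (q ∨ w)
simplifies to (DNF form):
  q ∨ (w ∧ ¬c)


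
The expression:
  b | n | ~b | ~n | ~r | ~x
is always true.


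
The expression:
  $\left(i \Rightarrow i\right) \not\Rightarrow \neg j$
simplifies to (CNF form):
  $j$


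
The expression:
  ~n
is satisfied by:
  {n: False}


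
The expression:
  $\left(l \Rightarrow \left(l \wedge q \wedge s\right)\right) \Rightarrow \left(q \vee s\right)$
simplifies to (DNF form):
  $l \vee q \vee s$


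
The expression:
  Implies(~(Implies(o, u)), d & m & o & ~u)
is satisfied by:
  {m: True, u: True, d: True, o: False}
  {m: True, u: True, d: False, o: False}
  {u: True, d: True, o: False, m: False}
  {u: True, d: False, o: False, m: False}
  {m: True, d: True, o: False, u: False}
  {m: True, d: False, o: False, u: False}
  {d: True, m: False, o: False, u: False}
  {d: False, m: False, o: False, u: False}
  {m: True, u: True, o: True, d: True}
  {m: True, u: True, o: True, d: False}
  {u: True, o: True, d: True, m: False}
  {u: True, o: True, d: False, m: False}
  {m: True, o: True, d: True, u: False}


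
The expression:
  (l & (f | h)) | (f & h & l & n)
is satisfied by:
  {h: True, f: True, l: True}
  {h: True, l: True, f: False}
  {f: True, l: True, h: False}


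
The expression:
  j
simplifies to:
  j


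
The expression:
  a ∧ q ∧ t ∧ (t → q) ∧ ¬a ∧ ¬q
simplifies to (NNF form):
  False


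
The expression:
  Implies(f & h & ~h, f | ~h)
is always true.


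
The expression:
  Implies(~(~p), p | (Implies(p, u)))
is always true.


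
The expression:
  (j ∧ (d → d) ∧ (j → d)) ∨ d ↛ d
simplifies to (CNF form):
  d ∧ j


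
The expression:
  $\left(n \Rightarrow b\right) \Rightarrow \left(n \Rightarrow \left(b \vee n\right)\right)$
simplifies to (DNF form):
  $\text{True}$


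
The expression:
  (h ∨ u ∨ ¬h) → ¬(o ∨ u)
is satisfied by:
  {u: False, o: False}


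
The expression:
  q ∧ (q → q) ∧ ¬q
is never true.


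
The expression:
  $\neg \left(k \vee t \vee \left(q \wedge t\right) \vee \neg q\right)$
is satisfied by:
  {q: True, t: False, k: False}


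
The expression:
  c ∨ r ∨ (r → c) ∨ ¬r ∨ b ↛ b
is always true.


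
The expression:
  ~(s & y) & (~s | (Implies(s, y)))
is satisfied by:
  {s: False}


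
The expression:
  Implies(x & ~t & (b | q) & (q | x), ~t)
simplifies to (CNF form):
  True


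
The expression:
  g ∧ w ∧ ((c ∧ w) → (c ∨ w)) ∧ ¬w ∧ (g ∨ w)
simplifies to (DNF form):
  False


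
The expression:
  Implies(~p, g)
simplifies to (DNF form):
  g | p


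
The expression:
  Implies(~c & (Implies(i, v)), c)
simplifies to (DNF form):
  c | (i & ~v)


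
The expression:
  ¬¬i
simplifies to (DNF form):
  i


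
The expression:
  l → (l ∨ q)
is always true.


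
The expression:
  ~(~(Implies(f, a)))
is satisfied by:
  {a: True, f: False}
  {f: False, a: False}
  {f: True, a: True}


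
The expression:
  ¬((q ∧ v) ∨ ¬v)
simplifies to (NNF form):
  v ∧ ¬q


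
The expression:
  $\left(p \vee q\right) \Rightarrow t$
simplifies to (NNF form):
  $t \vee \left(\neg p \wedge \neg q\right)$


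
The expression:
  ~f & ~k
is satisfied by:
  {f: False, k: False}


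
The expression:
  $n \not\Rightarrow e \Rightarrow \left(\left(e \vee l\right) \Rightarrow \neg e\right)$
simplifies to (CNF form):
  $\text{True}$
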